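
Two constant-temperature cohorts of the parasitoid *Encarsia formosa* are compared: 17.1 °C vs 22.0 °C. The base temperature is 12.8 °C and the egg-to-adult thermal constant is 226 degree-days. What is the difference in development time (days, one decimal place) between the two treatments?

At 17.1 °C: 226 / (17.1 − 12.8) = 226 / 4.3 = 52.558 d.
At 22.0 °C: 226 / (22.0 − 12.8) = 226 / 9.2 = 24.565 d.
Difference = |52.558 − 24.565| = 27.993 ≈ 28.0 days.

28.0 days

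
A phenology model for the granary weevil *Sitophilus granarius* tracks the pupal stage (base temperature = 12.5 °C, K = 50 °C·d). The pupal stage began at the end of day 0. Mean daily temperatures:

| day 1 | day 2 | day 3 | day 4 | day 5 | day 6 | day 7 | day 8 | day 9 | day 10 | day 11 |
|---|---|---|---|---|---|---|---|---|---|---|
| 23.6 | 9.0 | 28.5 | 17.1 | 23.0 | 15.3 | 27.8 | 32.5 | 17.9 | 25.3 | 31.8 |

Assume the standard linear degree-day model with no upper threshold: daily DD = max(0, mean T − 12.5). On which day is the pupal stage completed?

day 7

Daily DD above 12.5 °C: 11.1, 0.0, 16.0, 4.6, 10.5, 2.8, 15.3, 20.0, 5.4, 12.8, 19.3.
Cumulative: 11.1, 11.1, 27.1, 31.7, 42.2, 45.0, 60.3, 80.3, 85.7, 98.5, 117.8.
The total first reaches 50 DD on day 7.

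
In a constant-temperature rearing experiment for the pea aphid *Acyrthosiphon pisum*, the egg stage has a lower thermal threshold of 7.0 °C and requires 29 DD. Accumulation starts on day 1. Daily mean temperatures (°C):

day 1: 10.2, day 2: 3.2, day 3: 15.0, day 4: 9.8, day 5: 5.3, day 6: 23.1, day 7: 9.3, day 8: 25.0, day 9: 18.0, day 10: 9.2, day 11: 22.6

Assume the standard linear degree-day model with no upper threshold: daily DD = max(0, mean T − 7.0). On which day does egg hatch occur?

Daily DD above 7.0 °C: 3.2, 0.0, 8.0, 2.8, 0.0, 16.1, 2.3, 18.0, 11.0, 2.2, 15.6.
Cumulative: 3.2, 3.2, 11.2, 14.0, 14.0, 30.1, 32.4, 50.4, 61.4, 63.6, 79.2.
The total first reaches 29 DD on day 6.

day 6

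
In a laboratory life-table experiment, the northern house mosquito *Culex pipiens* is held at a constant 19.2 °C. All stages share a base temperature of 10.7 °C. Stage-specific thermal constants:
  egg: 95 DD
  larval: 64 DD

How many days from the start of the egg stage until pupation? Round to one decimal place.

18.7 days

Daily accumulation at 19.2 °C = 19.2 − 10.7 = 8.5 DD/day.
Total K = 95 + 64 = 159 DD.
Total duration = 159 / 8.5 = 18.706 ≈ 18.7 days.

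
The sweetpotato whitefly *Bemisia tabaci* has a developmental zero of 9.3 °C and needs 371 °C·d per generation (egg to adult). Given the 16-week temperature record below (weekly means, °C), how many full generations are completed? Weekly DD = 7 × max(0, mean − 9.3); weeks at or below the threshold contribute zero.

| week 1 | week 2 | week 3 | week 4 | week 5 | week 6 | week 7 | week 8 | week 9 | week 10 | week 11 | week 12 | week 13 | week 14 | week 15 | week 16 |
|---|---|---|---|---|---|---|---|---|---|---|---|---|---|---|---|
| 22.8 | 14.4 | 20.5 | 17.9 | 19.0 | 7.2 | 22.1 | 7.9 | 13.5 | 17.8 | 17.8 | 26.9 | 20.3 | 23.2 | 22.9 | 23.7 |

2 generations

Weekly DD (7 × max(0, T̄ − 9.3)): 94.5, 35.7, 78.4, 60.2, 67.9, 0.0, 89.6, 0.0, 29.4, 59.5, 59.5, 123.2, 77.0, 97.3, 95.2, 100.8.
Season total = 1068.2 DD.
Complete generations = ⌊1068.2 / 371⌋ = 2.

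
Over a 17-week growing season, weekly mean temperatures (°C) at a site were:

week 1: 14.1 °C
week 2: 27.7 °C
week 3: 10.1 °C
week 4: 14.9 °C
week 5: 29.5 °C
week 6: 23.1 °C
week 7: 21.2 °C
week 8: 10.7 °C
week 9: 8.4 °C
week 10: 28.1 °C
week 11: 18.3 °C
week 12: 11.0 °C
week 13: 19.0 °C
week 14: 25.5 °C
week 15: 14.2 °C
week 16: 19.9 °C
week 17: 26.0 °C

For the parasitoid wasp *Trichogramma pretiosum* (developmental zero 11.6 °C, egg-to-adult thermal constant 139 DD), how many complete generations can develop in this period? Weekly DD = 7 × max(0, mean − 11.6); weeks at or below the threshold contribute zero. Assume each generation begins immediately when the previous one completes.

Weekly DD (7 × max(0, T̄ − 11.6)): 17.5, 112.7, 0.0, 23.1, 125.3, 80.5, 67.2, 0.0, 0.0, 115.5, 46.9, 0.0, 51.8, 97.3, 18.2, 58.1, 100.8.
Season total = 914.9 DD.
Complete generations = ⌊914.9 / 139⌋ = 6.

6 generations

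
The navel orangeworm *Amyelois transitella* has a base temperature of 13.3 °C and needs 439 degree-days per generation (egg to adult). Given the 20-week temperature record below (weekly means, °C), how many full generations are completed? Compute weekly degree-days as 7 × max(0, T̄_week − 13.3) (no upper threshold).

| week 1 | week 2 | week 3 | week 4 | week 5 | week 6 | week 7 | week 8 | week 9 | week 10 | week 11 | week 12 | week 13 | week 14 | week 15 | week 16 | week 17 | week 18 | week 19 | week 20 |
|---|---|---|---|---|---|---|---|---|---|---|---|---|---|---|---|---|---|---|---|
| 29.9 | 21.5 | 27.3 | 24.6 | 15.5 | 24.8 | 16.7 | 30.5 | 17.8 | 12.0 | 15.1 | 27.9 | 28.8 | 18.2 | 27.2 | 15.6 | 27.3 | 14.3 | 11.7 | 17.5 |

2 generations

Weekly DD (7 × max(0, T̄ − 13.3)): 116.2, 57.4, 98.0, 79.1, 15.4, 80.5, 23.8, 120.4, 31.5, 0.0, 12.6, 102.2, 108.5, 34.3, 97.3, 16.1, 98.0, 7.0, 0.0, 29.4.
Season total = 1127.7 DD.
Complete generations = ⌊1127.7 / 439⌋ = 2.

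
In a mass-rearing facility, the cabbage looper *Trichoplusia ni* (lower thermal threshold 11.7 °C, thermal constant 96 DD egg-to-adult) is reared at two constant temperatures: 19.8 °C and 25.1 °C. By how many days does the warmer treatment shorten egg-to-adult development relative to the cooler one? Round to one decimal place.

At 19.8 °C: 96 / (19.8 − 11.7) = 96 / 8.1 = 11.852 d.
At 25.1 °C: 96 / (25.1 − 11.7) = 96 / 13.4 = 7.164 d.
Difference = |11.852 − 7.164| = 4.688 ≈ 4.7 days.

4.7 days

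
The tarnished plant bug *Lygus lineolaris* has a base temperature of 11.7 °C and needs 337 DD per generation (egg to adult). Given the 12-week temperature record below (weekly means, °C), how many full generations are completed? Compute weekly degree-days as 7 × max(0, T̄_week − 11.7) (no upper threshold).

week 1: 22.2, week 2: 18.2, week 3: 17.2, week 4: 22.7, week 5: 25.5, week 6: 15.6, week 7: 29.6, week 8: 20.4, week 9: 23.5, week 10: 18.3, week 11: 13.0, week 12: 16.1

Weekly DD (7 × max(0, T̄ − 11.7)): 73.5, 45.5, 38.5, 77.0, 96.6, 27.3, 125.3, 60.9, 82.6, 46.2, 9.1, 30.8.
Season total = 713.3 DD.
Complete generations = ⌊713.3 / 337⌋ = 2.

2 generations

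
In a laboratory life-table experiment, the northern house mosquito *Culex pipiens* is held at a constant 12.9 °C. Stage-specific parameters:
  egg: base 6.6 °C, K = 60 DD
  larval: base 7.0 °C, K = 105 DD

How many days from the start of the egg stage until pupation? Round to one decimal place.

egg: 60 / (12.9 − 6.6) = 60 / 6.3 = 9.524 d.
larval: 105 / (12.9 − 7.0) = 105 / 5.9 = 17.797 d.
Sum = 27.320 ≈ 27.3 days.

27.3 days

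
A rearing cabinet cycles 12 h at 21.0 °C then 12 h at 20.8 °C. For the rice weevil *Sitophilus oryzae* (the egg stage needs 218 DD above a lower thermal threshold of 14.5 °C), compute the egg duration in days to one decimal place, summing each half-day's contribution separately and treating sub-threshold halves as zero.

Day half: max(0, 21.0 − 14.5) × 0.5 = 6.5 × 0.5 = 3.25 DD.
Night half: max(0, 20.8 − 14.5) × 0.5 = 6.3 × 0.5 = 3.15 DD.
Per 24 h: 6.40 DD/day.
Duration = 218 / 6.40 = 34.062 ≈ 34.1 days.

34.1 days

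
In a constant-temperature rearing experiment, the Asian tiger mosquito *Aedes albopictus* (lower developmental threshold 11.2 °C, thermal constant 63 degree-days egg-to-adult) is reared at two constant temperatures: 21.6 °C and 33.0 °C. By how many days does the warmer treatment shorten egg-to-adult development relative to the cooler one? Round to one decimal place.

At 21.6 °C: 63 / (21.6 − 11.2) = 63 / 10.4 = 6.058 d.
At 33.0 °C: 63 / (33.0 − 11.2) = 63 / 21.8 = 2.890 d.
Difference = |6.058 − 2.890| = 3.168 ≈ 3.2 days.

3.2 days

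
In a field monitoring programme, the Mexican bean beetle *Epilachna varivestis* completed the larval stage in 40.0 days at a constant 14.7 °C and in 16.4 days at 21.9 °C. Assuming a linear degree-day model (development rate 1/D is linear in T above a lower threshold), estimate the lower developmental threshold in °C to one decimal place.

9.7 °C

Under the model K = D·(T − T_b), so D₁·(T₁ − T_b) = D₂·(T₂ − T_b).
40.0·(14.7 − T_b) = 16.4·(21.9 − T_b)
T_b = (40.0·14.7 − 16.4·21.9) / (40.0 − 16.4) = 228.84 / 23.6 = 9.697 °C ≈ 9.7 °C.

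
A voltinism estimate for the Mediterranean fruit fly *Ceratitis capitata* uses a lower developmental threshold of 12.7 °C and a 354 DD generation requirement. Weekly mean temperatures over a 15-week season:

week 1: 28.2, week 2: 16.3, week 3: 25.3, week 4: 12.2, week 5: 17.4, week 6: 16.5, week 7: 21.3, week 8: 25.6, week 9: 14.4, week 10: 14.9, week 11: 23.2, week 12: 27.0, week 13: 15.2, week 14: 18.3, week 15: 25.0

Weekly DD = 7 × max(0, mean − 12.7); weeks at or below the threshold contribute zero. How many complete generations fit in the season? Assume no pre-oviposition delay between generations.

2 generations

Weekly DD (7 × max(0, T̄ − 12.7)): 108.5, 25.2, 88.2, 0.0, 32.9, 26.6, 60.2, 90.3, 11.9, 15.4, 73.5, 100.1, 17.5, 39.2, 86.1.
Season total = 775.6 DD.
Complete generations = ⌊775.6 / 354⌋ = 2.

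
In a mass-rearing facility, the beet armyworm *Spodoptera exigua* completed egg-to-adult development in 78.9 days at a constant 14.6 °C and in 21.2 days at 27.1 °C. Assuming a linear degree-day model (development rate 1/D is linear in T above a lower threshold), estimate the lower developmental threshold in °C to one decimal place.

10.0 °C

Under the model K = D·(T − T_b), so D₁·(T₁ − T_b) = D₂·(T₂ − T_b).
78.9·(14.6 − T_b) = 21.2·(27.1 − T_b)
T_b = (78.9·14.6 − 21.2·27.1) / (78.9 − 21.2) = 577.42 / 57.7 = 10.007 °C ≈ 10.0 °C.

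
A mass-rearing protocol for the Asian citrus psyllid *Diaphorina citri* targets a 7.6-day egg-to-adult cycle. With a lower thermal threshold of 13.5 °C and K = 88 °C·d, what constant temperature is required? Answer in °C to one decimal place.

Required daily accumulation = 88 / 7.6 = 11.579 DD/day.
T = T_base + 11.579 = 13.5 + 11.579 = 25.079 ≈ 25.1 °C.

25.1 °C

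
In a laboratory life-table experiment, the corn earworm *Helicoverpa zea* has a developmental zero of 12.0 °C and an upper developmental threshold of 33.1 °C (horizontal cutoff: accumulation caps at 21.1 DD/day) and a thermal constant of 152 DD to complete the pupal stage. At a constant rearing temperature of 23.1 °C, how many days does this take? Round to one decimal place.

13.7 days

Daily accumulation = 23.1 − 12.0 = 11.1 DD/day.
Duration = 152 / 11.1 = 13.694 ≈ 13.7 days.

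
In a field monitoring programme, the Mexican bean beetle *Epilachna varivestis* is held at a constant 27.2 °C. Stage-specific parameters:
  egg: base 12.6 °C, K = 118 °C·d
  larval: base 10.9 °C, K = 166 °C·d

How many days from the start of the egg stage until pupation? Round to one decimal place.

18.3 days

egg: 118 / (27.2 − 12.6) = 118 / 14.6 = 8.082 d.
larval: 166 / (27.2 − 10.9) = 166 / 16.3 = 10.184 d.
Sum = 18.266 ≈ 18.3 days.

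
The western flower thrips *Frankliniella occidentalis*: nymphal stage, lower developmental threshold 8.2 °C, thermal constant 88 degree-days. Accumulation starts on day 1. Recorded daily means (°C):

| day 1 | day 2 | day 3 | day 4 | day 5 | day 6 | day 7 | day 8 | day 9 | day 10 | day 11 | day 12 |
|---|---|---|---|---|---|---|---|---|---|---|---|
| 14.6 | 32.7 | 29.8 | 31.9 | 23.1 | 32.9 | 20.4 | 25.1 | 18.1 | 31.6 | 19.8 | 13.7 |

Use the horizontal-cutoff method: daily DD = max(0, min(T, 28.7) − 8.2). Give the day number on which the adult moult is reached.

Daily DD above 8.2 °C (capped at 20.5): 6.4, 20.5, 20.5, 20.5, 14.9, 20.5, 12.2, 16.9, 9.9, 20.5, 11.6, 5.5.
Cumulative: 6.4, 26.9, 47.4, 67.9, 82.8, 103.3, 115.5, 132.4, 142.3, 162.8, 174.4, 179.9.
The total first reaches 88 DD on day 6.

day 6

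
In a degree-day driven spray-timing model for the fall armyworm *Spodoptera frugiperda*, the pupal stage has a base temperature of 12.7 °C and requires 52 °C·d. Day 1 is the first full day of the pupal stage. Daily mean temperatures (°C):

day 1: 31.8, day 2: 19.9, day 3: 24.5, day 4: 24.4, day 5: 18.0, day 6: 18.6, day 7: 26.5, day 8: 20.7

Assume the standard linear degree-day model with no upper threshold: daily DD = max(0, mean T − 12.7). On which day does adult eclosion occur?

day 5

Daily DD above 12.7 °C: 19.1, 7.2, 11.8, 11.7, 5.3, 5.9, 13.8, 8.0.
Cumulative: 19.1, 26.3, 38.1, 49.8, 55.1, 61.0, 74.8, 82.8.
The total first reaches 52 DD on day 5.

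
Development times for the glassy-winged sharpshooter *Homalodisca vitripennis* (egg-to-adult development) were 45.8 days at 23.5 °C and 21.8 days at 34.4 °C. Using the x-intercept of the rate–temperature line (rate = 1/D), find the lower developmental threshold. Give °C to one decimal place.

13.6 °C

Linear rate model ⇒ the product D·(T − T_b) is constant across temperatures.
45.8·(23.5 − T_b) = 21.8·(34.4 − T_b)
T_b = (45.8·23.5 − 21.8·34.4) / (45.8 − 21.8) = 326.38 / 24.0 = 13.599 °C ≈ 13.6 °C.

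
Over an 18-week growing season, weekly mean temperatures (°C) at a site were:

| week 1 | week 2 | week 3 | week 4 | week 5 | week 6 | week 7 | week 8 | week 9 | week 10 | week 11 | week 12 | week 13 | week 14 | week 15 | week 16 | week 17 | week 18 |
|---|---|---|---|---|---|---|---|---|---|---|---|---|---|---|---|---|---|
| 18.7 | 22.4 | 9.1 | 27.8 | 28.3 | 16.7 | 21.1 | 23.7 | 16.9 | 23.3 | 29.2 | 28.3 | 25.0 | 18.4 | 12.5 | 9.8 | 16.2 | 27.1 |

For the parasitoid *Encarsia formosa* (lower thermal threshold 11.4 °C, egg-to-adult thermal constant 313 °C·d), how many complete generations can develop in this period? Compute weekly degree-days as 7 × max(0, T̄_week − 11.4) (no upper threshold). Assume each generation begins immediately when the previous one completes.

3 generations

Weekly DD (7 × max(0, T̄ − 11.4)): 51.1, 77.0, 0.0, 114.8, 118.3, 37.1, 67.9, 86.1, 38.5, 83.3, 124.6, 118.3, 95.2, 49.0, 7.7, 0.0, 33.6, 109.9.
Season total = 1212.4 DD.
Complete generations = ⌊1212.4 / 313⌋ = 3.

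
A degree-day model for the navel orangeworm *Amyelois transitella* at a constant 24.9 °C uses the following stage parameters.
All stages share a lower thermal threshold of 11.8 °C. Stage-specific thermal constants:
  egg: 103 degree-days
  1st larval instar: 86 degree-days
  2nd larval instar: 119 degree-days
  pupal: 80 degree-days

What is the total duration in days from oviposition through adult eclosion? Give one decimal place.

Daily accumulation at 24.9 °C = 24.9 − 11.8 = 13.1 DD/day.
Total K = 103 + 86 + 119 + 80 = 388 DD.
Total duration = 388 / 13.1 = 29.618 ≈ 29.6 days.

29.6 days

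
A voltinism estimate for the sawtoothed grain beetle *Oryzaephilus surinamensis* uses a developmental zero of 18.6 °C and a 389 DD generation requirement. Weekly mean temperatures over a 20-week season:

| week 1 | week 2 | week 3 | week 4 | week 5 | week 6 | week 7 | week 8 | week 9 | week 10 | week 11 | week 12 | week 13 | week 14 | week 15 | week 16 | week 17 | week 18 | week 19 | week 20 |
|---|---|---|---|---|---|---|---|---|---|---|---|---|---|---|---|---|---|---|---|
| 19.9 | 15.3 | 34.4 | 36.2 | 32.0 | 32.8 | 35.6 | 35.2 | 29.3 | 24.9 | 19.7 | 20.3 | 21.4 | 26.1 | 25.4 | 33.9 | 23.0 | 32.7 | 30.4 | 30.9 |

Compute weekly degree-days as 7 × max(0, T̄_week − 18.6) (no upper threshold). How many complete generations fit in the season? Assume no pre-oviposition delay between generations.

Weekly DD (7 × max(0, T̄ − 18.6)): 9.1, 0.0, 110.6, 123.2, 93.8, 99.4, 119.0, 116.2, 74.9, 44.1, 7.7, 11.9, 19.6, 52.5, 47.6, 107.1, 30.8, 98.7, 82.6, 86.1.
Season total = 1334.9 DD.
Complete generations = ⌊1334.9 / 389⌋ = 3.

3 generations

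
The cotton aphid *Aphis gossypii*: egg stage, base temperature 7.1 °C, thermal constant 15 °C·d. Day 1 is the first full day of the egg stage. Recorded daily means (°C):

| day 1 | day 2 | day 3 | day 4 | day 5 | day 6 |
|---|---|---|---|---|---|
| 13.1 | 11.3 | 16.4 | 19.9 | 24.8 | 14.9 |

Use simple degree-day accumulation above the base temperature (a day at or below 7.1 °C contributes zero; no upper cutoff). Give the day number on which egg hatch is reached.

Daily DD above 7.1 °C: 6.0, 4.2, 9.3, 12.8, 17.7, 7.8.
Cumulative: 6.0, 10.2, 19.5, 32.3, 50.0, 57.8.
The total first reaches 15 DD on day 3.

day 3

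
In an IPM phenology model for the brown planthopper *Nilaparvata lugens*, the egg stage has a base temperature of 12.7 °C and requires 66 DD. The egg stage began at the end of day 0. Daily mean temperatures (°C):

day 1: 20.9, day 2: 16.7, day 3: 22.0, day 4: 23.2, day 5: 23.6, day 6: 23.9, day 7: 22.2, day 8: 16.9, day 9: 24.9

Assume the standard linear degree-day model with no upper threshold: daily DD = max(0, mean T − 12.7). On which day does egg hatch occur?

day 8

Daily DD above 12.7 °C: 8.2, 4.0, 9.3, 10.5, 10.9, 11.2, 9.5, 4.2, 12.2.
Cumulative: 8.2, 12.2, 21.5, 32.0, 42.9, 54.1, 63.6, 67.8, 80.0.
The total first reaches 66 DD on day 8.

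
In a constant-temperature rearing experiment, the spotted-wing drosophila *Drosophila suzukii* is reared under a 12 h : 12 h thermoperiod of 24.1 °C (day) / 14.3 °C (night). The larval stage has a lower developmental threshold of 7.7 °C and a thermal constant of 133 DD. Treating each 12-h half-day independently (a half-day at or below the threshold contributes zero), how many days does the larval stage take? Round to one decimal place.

Day half: max(0, 24.1 − 7.7) × 0.5 = 16.4 × 0.5 = 8.20 DD.
Night half: max(0, 14.3 − 7.7) × 0.5 = 6.6 × 0.5 = 3.30 DD.
Per 24 h: 11.50 DD/day.
Duration = 133 / 11.50 = 11.565 ≈ 11.6 days.

11.6 days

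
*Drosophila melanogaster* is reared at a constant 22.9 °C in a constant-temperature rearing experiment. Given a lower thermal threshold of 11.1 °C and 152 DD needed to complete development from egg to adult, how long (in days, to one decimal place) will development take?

Daily accumulation = 22.9 − 11.1 = 11.8 DD/day.
Duration = 152 / 11.8 = 12.881 ≈ 12.9 days.

12.9 days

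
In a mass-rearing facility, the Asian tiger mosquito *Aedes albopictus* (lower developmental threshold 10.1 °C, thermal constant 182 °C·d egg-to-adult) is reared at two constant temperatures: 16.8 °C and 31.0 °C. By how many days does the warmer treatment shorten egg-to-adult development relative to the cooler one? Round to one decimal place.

18.5 days

At 16.8 °C: 182 / (16.8 − 10.1) = 182 / 6.7 = 27.164 d.
At 31.0 °C: 182 / (31.0 − 10.1) = 182 / 20.9 = 8.708 d.
Difference = |27.164 − 8.708| = 18.456 ≈ 18.5 days.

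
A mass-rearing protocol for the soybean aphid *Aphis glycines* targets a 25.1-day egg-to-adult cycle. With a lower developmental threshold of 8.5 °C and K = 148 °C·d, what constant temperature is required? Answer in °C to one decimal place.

Required daily accumulation = 148 / 25.1 = 5.896 DD/day.
T = T_base + 5.896 = 8.5 + 5.896 = 14.396 ≈ 14.4 °C.

14.4 °C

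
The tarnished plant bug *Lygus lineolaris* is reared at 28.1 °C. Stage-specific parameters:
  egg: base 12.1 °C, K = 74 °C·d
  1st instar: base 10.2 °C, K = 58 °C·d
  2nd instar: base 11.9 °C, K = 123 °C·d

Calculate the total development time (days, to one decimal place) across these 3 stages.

15.5 days

egg: 74 / (28.1 − 12.1) = 74 / 16.0 = 4.625 d.
1st instar: 58 / (28.1 − 10.2) = 58 / 17.9 = 3.240 d.
2nd instar: 123 / (28.1 − 11.9) = 123 / 16.2 = 7.593 d.
Sum = 15.458 ≈ 15.5 days.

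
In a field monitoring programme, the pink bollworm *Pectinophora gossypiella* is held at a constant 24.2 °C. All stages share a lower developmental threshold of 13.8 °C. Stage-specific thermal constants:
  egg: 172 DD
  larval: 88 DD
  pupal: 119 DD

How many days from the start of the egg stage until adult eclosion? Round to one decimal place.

36.4 days

Daily accumulation at 24.2 °C = 24.2 − 13.8 = 10.4 DD/day.
Total K = 172 + 88 + 119 = 379 DD.
Total duration = 379 / 10.4 = 36.442 ≈ 36.4 days.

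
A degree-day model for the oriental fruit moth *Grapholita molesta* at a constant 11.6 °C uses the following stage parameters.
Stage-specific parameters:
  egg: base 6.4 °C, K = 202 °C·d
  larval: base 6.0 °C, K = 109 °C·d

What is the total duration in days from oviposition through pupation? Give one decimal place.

58.3 days

egg: 202 / (11.6 − 6.4) = 202 / 5.2 = 38.846 d.
larval: 109 / (11.6 − 6.0) = 109 / 5.6 = 19.464 d.
Sum = 58.310 ≈ 58.3 days.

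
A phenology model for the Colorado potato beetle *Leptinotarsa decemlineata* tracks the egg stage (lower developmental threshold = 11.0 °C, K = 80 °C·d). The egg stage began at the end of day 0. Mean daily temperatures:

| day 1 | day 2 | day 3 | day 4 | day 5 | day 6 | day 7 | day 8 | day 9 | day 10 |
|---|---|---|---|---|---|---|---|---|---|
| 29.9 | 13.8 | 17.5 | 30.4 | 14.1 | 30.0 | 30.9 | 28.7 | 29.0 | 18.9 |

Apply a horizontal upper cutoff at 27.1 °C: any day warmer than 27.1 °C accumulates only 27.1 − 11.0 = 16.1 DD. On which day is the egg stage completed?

Daily DD above 11.0 °C (capped at 16.1): 16.1, 2.8, 6.5, 16.1, 3.1, 16.1, 16.1, 16.1, 16.1, 7.9.
Cumulative: 16.1, 18.9, 25.4, 41.5, 44.6, 60.7, 76.8, 92.9, 109.0, 116.9.
The total first reaches 80 DD on day 8.

day 8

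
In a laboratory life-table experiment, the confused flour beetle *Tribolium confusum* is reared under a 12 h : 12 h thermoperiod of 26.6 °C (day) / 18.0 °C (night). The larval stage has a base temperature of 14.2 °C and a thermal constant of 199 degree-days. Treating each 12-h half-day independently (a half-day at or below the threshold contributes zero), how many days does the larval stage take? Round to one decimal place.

24.6 days

Day half: max(0, 26.6 − 14.2) × 0.5 = 12.4 × 0.5 = 6.20 DD.
Night half: max(0, 18.0 − 14.2) × 0.5 = 3.8 × 0.5 = 1.90 DD.
Per 24 h: 8.10 DD/day.
Duration = 199 / 8.10 = 24.568 ≈ 24.6 days.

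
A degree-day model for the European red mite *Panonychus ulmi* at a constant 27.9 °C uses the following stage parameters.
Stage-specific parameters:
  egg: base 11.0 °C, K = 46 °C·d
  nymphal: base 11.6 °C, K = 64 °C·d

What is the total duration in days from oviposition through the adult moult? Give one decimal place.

6.6 days

egg: 46 / (27.9 − 11.0) = 46 / 16.9 = 2.722 d.
nymphal: 64 / (27.9 − 11.6) = 64 / 16.3 = 3.926 d.
Sum = 6.648 ≈ 6.6 days.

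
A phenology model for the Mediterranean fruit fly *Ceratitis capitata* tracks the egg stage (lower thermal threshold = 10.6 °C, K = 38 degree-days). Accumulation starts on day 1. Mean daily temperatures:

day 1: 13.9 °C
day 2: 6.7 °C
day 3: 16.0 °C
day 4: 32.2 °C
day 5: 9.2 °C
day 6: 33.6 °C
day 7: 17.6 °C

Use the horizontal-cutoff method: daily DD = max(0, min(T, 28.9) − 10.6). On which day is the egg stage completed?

Daily DD above 10.6 °C (capped at 18.3): 3.3, 0.0, 5.4, 18.3, 0.0, 18.3, 7.0.
Cumulative: 3.3, 3.3, 8.7, 27.0, 27.0, 45.3, 52.3.
The total first reaches 38 DD on day 6.

day 6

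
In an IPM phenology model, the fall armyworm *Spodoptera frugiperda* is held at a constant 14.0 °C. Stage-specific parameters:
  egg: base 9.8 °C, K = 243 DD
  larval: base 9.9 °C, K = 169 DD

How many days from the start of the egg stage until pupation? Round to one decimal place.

egg: 243 / (14.0 − 9.8) = 243 / 4.2 = 57.857 d.
larval: 169 / (14.0 − 9.9) = 169 / 4.1 = 41.220 d.
Sum = 99.077 ≈ 99.1 days.

99.1 days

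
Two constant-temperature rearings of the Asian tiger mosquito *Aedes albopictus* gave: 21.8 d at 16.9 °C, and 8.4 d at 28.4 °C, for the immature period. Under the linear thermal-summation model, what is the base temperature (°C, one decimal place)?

9.7 °C

Equal thermal constants: D₁(T₁ − T_b) = D₂(T₂ − T_b).
21.8·(16.9 − T_b) = 8.4·(28.4 − T_b)
T_b = (21.8·16.9 − 8.4·28.4) / (21.8 − 8.4) = 129.86 / 13.4 = 9.691 °C ≈ 9.7 °C.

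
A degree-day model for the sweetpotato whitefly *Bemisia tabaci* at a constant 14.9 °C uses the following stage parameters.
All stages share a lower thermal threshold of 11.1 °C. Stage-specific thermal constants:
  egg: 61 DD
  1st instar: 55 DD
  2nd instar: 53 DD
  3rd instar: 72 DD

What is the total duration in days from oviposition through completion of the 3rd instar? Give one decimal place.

63.4 days

Daily accumulation at 14.9 °C = 14.9 − 11.1 = 3.8 DD/day.
Total K = 61 + 55 + 53 + 72 = 241 DD.
Total duration = 241 / 3.8 = 63.421 ≈ 63.4 days.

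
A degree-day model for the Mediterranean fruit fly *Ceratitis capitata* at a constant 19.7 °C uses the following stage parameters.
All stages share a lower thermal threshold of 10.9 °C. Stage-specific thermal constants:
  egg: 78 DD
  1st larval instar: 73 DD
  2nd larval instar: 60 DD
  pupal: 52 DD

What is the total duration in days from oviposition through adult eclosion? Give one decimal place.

29.9 days

Daily accumulation at 19.7 °C = 19.7 − 10.9 = 8.8 DD/day.
Total K = 78 + 73 + 60 + 52 = 263 DD.
Total duration = 263 / 8.8 = 29.886 ≈ 29.9 days.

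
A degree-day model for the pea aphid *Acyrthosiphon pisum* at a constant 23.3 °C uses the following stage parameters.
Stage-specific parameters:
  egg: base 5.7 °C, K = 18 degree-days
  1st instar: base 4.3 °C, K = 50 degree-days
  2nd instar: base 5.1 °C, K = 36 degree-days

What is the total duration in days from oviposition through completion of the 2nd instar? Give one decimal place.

egg: 18 / (23.3 − 5.7) = 18 / 17.6 = 1.023 d.
1st instar: 50 / (23.3 − 4.3) = 50 / 19.0 = 2.632 d.
2nd instar: 36 / (23.3 − 5.1) = 36 / 18.2 = 1.978 d.
Sum = 5.632 ≈ 5.6 days.

5.6 days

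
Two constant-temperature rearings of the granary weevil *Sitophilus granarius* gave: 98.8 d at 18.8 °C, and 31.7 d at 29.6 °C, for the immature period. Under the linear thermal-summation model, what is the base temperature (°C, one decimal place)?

Under the model K = D·(T − T_b), so D₁·(T₁ − T_b) = D₂·(T₂ − T_b).
98.8·(18.8 − T_b) = 31.7·(29.6 − T_b)
T_b = (98.8·18.8 − 31.7·29.6) / (98.8 − 31.7) = 919.12 / 67.1 = 13.698 °C ≈ 13.7 °C.

13.7 °C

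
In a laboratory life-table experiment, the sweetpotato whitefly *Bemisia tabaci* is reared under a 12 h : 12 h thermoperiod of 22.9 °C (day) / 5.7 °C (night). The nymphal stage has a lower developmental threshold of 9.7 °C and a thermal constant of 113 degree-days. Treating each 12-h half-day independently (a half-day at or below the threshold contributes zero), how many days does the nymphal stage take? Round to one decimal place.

17.1 days

Day half: max(0, 22.9 − 9.7) × 0.5 = 13.2 × 0.5 = 6.60 DD.
Night half: max(0, 5.7 − 9.7) × 0.5 = 0.0 × 0.5 = 0.00 DD.
Per 24 h: 6.60 DD/day.
Duration = 113 / 6.60 = 17.121 ≈ 17.1 days.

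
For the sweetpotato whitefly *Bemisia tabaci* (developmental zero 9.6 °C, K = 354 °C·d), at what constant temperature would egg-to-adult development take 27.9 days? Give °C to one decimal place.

Required daily accumulation = 354 / 27.9 = 12.688 DD/day.
T = T_base + 12.688 = 9.6 + 12.688 = 22.288 ≈ 22.3 °C.

22.3 °C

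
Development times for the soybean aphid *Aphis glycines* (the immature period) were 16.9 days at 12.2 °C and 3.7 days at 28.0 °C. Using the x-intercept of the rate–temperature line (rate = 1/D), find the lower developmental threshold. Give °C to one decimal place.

7.8 °C

Linear rate model ⇒ the product D·(T − T_b) is constant across temperatures.
16.9·(12.2 − T_b) = 3.7·(28.0 − T_b)
T_b = (16.9·12.2 − 3.7·28.0) / (16.9 − 3.7) = 102.58 / 13.2 = 7.771 °C ≈ 7.8 °C.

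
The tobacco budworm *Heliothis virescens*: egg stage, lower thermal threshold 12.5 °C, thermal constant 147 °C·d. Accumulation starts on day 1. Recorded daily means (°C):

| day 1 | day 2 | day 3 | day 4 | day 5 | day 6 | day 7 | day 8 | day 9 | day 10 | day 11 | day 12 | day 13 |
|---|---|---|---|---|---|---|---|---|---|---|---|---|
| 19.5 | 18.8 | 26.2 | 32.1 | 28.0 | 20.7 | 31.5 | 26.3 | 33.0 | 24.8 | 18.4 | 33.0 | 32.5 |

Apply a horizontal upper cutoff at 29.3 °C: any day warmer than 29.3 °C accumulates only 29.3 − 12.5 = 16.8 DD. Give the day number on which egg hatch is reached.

Daily DD above 12.5 °C (capped at 16.8): 7.0, 6.3, 13.7, 16.8, 15.5, 8.2, 16.8, 13.8, 16.8, 12.3, 5.9, 16.8, 16.8.
Cumulative: 7.0, 13.3, 27.0, 43.8, 59.3, 67.5, 84.3, 98.1, 114.9, 127.2, 133.1, 149.9, 166.7.
The total first reaches 147 DD on day 12.

day 12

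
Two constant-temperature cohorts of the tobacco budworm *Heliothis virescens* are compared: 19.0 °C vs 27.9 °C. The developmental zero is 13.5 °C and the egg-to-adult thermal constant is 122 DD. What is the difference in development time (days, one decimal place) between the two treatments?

13.7 days

At 19.0 °C: 122 / (19.0 − 13.5) = 122 / 5.5 = 22.182 d.
At 27.9 °C: 122 / (27.9 − 13.5) = 122 / 14.4 = 8.472 d.
Difference = |22.182 − 8.472| = 13.710 ≈ 13.7 days.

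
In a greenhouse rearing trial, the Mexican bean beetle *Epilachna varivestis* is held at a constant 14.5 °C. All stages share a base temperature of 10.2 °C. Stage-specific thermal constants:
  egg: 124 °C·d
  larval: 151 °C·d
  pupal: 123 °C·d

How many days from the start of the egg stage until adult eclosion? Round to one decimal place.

Daily accumulation at 14.5 °C = 14.5 − 10.2 = 4.3 DD/day.
Total K = 124 + 151 + 123 = 398 DD.
Total duration = 398 / 4.3 = 92.558 ≈ 92.6 days.

92.6 days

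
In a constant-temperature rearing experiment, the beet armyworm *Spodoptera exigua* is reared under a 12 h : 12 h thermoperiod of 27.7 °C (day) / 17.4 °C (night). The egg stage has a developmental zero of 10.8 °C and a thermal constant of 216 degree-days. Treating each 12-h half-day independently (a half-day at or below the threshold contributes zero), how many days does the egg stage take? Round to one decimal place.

Day half: max(0, 27.7 − 10.8) × 0.5 = 16.9 × 0.5 = 8.45 DD.
Night half: max(0, 17.4 − 10.8) × 0.5 = 6.6 × 0.5 = 3.30 DD.
Per 24 h: 11.75 DD/day.
Duration = 216 / 11.75 = 18.383 ≈ 18.4 days.

18.4 days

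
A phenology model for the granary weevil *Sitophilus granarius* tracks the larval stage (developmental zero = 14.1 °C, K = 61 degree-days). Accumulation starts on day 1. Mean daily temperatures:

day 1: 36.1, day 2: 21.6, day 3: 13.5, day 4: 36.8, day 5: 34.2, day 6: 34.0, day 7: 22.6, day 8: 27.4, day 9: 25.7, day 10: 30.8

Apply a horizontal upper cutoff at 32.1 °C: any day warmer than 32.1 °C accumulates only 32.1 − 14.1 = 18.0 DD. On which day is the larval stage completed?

Daily DD above 14.1 °C (capped at 18.0): 18.0, 7.5, 0.0, 18.0, 18.0, 18.0, 8.5, 13.3, 11.6, 16.7.
Cumulative: 18.0, 25.5, 25.5, 43.5, 61.5, 79.5, 88.0, 101.3, 112.9, 129.6.
The total first reaches 61 DD on day 5.

day 5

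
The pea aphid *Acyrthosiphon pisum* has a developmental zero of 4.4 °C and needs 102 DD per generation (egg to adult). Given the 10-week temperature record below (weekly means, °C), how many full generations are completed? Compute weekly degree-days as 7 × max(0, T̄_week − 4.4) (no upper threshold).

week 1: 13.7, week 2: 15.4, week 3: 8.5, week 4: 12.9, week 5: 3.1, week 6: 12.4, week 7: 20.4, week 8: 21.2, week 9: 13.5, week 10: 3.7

Weekly DD (7 × max(0, T̄ − 4.4)): 65.1, 77.0, 28.7, 59.5, 0.0, 56.0, 112.0, 117.6, 63.7, 0.0.
Season total = 579.6 DD.
Complete generations = ⌊579.6 / 102⌋ = 5.

5 generations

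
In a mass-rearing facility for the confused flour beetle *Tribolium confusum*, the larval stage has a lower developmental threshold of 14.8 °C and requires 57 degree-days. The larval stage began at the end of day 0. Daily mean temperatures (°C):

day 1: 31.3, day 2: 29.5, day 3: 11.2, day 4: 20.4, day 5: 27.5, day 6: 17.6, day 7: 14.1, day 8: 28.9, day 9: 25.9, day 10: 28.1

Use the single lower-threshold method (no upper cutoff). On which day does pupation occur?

day 8

Daily DD above 14.8 °C: 16.5, 14.7, 0.0, 5.6, 12.7, 2.8, 0.0, 14.1, 11.1, 13.3.
Cumulative: 16.5, 31.2, 31.2, 36.8, 49.5, 52.3, 52.3, 66.4, 77.5, 90.8.
The total first reaches 57 DD on day 8.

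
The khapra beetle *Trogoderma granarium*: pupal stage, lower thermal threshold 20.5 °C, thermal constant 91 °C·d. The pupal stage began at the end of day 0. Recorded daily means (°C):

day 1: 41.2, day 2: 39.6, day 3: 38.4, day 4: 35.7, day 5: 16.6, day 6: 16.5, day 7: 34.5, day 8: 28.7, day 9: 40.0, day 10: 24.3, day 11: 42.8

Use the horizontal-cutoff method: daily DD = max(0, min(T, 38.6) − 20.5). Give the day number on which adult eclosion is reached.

Daily DD above 20.5 °C (capped at 18.1): 18.1, 18.1, 17.9, 15.2, 0.0, 0.0, 14.0, 8.2, 18.1, 3.8, 18.1.
Cumulative: 18.1, 36.2, 54.1, 69.3, 69.3, 69.3, 83.3, 91.5, 109.6, 113.4, 131.5.
The total first reaches 91 DD on day 8.

day 8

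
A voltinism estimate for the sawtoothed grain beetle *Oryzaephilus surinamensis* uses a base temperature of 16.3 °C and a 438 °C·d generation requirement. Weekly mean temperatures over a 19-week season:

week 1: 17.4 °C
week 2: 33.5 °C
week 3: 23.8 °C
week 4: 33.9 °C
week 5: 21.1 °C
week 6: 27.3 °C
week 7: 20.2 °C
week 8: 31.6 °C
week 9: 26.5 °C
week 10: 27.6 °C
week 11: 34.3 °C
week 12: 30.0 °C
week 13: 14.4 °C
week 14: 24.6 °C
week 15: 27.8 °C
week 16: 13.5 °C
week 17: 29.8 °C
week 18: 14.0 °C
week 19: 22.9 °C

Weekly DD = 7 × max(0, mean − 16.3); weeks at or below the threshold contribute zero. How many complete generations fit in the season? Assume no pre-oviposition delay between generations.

2 generations

Weekly DD (7 × max(0, T̄ − 16.3)): 7.7, 120.4, 52.5, 123.2, 33.6, 77.0, 27.3, 107.1, 71.4, 79.1, 126.0, 95.9, 0.0, 58.1, 80.5, 0.0, 94.5, 0.0, 46.2.
Season total = 1200.5 DD.
Complete generations = ⌊1200.5 / 438⌋ = 2.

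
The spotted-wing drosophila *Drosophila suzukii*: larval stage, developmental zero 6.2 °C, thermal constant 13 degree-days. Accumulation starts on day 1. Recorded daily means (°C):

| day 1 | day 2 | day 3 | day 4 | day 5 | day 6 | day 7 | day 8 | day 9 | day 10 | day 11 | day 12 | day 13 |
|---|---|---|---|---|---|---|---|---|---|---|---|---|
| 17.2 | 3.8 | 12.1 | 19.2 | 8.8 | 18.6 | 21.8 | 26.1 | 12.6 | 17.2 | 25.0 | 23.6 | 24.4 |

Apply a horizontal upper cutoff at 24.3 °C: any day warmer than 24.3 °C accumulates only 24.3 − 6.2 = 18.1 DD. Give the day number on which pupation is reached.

Daily DD above 6.2 °C (capped at 18.1): 11.0, 0.0, 5.9, 13.0, 2.6, 12.4, 15.6, 18.1, 6.4, 11.0, 18.1, 17.4, 18.1.
Cumulative: 11.0, 11.0, 16.9, 29.9, 32.5, 44.9, 60.5, 78.6, 85.0, 96.0, 114.1, 131.5, 149.6.
The total first reaches 13 DD on day 3.

day 3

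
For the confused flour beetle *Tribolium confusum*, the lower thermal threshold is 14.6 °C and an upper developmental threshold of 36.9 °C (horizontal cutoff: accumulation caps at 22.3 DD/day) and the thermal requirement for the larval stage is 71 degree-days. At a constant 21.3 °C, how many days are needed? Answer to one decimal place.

Daily accumulation = 21.3 − 14.6 = 6.7 DD/day.
Duration = 71 / 6.7 = 10.597 ≈ 10.6 days.

10.6 days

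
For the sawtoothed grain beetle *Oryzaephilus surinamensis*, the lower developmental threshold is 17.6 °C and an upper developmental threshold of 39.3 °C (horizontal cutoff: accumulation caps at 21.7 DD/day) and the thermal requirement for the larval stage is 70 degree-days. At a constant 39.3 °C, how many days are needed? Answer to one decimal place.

Daily accumulation = 39.3 − 17.6 = 21.7 DD/day.
Duration = 70 / 21.7 = 3.226 ≈ 3.2 days.

3.2 days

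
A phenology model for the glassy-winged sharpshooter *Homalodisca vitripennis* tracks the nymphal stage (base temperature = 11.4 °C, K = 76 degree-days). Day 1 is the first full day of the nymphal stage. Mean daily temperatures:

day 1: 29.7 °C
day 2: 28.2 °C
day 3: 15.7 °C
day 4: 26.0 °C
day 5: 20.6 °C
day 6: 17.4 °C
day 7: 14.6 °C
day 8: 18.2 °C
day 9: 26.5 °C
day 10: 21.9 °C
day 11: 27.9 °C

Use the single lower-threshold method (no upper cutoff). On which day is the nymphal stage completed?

day 8

Daily DD above 11.4 °C: 18.3, 16.8, 4.3, 14.6, 9.2, 6.0, 3.2, 6.8, 15.1, 10.5, 16.5.
Cumulative: 18.3, 35.1, 39.4, 54.0, 63.2, 69.2, 72.4, 79.2, 94.3, 104.8, 121.3.
The total first reaches 76 DD on day 8.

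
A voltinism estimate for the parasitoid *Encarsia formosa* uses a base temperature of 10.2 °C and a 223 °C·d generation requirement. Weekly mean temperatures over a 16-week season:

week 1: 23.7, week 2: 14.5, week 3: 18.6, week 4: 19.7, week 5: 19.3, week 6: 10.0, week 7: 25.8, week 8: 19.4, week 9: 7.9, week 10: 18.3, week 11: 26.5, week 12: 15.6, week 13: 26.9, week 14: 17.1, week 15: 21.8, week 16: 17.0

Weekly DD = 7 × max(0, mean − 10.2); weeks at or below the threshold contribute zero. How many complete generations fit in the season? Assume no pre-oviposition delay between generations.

Weekly DD (7 × max(0, T̄ − 10.2)): 94.5, 30.1, 58.8, 66.5, 63.7, 0.0, 109.2, 64.4, 0.0, 56.7, 114.1, 37.8, 116.9, 48.3, 81.2, 47.6.
Season total = 989.8 DD.
Complete generations = ⌊989.8 / 223⌋ = 4.

4 generations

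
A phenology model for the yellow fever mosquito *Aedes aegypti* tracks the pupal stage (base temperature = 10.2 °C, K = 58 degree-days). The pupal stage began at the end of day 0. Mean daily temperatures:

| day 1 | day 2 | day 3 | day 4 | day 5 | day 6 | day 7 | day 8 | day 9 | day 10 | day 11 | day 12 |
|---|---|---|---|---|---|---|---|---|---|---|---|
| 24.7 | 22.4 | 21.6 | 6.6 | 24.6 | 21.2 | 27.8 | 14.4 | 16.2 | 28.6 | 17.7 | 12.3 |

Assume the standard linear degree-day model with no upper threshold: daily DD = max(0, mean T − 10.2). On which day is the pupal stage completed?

day 6

Daily DD above 10.2 °C: 14.5, 12.2, 11.4, 0.0, 14.4, 11.0, 17.6, 4.2, 6.0, 18.4, 7.5, 2.1.
Cumulative: 14.5, 26.7, 38.1, 38.1, 52.5, 63.5, 81.1, 85.3, 91.3, 109.7, 117.2, 119.3.
The total first reaches 58 DD on day 6.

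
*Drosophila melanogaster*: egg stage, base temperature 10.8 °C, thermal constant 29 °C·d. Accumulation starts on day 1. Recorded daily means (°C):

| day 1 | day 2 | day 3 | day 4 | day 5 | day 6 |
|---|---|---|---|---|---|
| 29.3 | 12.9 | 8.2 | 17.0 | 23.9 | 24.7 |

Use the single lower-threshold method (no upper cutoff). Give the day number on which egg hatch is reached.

day 5

Daily DD above 10.8 °C: 18.5, 2.1, 0.0, 6.2, 13.1, 13.9.
Cumulative: 18.5, 20.6, 20.6, 26.8, 39.9, 53.8.
The total first reaches 29 DD on day 5.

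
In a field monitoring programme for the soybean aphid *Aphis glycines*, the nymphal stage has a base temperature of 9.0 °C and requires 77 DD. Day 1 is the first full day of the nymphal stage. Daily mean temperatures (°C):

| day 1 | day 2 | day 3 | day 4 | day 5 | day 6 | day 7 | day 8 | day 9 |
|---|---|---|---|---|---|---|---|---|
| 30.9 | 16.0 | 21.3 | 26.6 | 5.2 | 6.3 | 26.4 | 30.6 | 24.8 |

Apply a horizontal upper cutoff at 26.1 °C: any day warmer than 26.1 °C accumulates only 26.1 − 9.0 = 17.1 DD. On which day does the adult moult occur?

day 8

Daily DD above 9.0 °C (capped at 17.1): 17.1, 7.0, 12.3, 17.1, 0.0, 0.0, 17.1, 17.1, 15.8.
Cumulative: 17.1, 24.1, 36.4, 53.5, 53.5, 53.5, 70.6, 87.7, 103.5.
The total first reaches 77 DD on day 8.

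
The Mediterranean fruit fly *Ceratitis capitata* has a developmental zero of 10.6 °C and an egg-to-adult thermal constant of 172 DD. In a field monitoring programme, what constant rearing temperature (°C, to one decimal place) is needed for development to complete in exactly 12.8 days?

Required daily accumulation = 172 / 12.8 = 13.438 DD/day.
T = T_base + 13.438 = 10.6 + 13.438 = 24.038 ≈ 24.0 °C.

24.0 °C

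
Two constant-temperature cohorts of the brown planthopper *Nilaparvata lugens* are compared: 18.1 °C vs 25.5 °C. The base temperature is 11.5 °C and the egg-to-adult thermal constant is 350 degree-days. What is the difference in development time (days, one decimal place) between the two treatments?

At 18.1 °C: 350 / (18.1 − 11.5) = 350 / 6.6 = 53.030 d.
At 25.5 °C: 350 / (25.5 − 11.5) = 350 / 14.0 = 25.000 d.
Difference = |53.030 − 25.000| = 28.030 ≈ 28.0 days.

28.0 days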